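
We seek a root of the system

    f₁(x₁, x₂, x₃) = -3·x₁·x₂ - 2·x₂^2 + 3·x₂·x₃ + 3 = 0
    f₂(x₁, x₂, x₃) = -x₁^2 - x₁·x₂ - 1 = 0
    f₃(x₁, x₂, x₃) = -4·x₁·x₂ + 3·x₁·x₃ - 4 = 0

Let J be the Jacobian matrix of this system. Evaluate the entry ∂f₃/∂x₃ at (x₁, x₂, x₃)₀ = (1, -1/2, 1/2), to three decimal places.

3.000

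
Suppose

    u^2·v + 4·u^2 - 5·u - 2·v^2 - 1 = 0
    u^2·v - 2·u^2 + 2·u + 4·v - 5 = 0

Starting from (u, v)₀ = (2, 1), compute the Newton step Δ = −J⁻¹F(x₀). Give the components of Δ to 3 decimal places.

(-0.467, 0.008)

At (2, 1): F = (7.000, -1.000).
Jacobian J = [[2·u·v + 8·u - 5, u^2 - 4·v], [2·u·v - 4·u + 2, u^2 + 4]].
At the point, J = [[15.000, 0.000], [-2.000, 8.000]] (det J = 120.000).
Solving J·Δ = −F gives Δ = (-0.467, 0.008).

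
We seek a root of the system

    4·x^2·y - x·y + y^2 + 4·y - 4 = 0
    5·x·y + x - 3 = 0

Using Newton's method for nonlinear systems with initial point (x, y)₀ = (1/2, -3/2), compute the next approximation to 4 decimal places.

(-7.4167, -19.5833)

At (1/2, -3/2): F = (-8.5000, -6.2500).
Jacobian J = [[8·x·y - y, 4·x^2 - x + 2·y + 4], [5·y + 1, 5·x]].
At the point, J = [[-4.5000, 1.5000], [-6.5000, 2.5000]] (det J = -1.5000).
Solving J·Δ = −F gives Δ = (-7.9167, -18.0833).
Then the next iterate is (x, y)₁ = (-7.4167, -19.5833).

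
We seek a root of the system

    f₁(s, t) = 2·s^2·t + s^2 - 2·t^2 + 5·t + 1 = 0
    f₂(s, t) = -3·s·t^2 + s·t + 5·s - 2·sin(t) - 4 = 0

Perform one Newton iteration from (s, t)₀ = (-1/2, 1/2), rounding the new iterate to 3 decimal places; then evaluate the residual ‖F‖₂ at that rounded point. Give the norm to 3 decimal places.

4.416

At (-1/2, 1/2): F = (3.500, -7.33385).
Jacobian J = [[4·s·t + 2·s, 2·s^2 - 4·t + 5], [-3·t^2 + t + 5, -6·s·t + s - 2·cos(t)]].
At the point, J = [[-2.000, 3.500], [4.750, -0.75517]] (det J = -15.11467).
Solving J·Δ = −F gives Δ = (1.523, -0.129).
Then the next iterate is (s, t)₁ = (1.023, 0.371).
Re-evaluating at (1.023, 0.371): F = (4.40277, 0.34702), so ‖F‖₂ = 4.416.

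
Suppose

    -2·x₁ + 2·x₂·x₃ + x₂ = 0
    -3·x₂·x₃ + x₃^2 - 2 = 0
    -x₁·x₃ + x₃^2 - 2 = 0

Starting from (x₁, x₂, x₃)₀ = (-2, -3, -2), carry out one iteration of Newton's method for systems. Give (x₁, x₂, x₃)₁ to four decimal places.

(-0.4545, -0.7879, -1.4545)

At (-2, -3, -2): F = (13.0000, -16.0000, -2.0000).
Jacobian J = [[-2, 2·x₃ + 1, 2·x₂], [0, -3·x₃, -3·x₂ + 2·x₃], [-x₃, 0, -x₁ + 2·x₃]].
At the point, J = [[-2.0000, -3.0000, -6.0000], [0.0000, 6.0000, 5.0000], [2.0000, 0.0000, -2.0000]] (det J = 66.0000).
Solving J·Δ = −F gives Δ = (1.5455, 2.2121, 0.5455).
Then the next iterate is (x₁, x₂, x₃)₁ = (-0.4545, -0.7879, -1.4545).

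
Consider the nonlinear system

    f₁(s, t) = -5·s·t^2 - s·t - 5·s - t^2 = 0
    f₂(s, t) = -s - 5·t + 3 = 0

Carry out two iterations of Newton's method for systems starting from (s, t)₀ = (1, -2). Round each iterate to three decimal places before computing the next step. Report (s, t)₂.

(-0.636, 0.727)

At (1, -2): F = (-27.000, 12.000).
Jacobian J = [[-5·t^2 - t - 5, -10·s·t - s - 2·t], [-1, -5]].
At the point, J = [[-23.000, 23.000], [-1.000, -5.000]] (det J = 138.000).
Solving J·Δ = −F gives Δ = (1.022, 2.196).
Then the next iterate is (s, t)₁ = (2.022, 0.196).
Round to (2.022, 0.196) and repeat: F = (-10.93311, -0.002), J = [[-5.38808, -6.37712], [-1.000, -5.000]].
Δ = (-2.658, 0.531), so (s, t)₂ = (-0.636, 0.727).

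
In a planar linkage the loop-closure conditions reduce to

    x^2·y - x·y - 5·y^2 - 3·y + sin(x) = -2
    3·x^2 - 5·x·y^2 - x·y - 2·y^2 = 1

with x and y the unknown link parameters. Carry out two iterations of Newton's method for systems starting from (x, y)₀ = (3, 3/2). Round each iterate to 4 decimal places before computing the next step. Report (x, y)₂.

(3.3130, 1.2248)

At (3, 3/2): F = (-4.608880, -16.7500).
Jacobian J = [[2·x·y - y + cos(x), x^2 - x - 10·y - 3], [6·x - 5·y^2 - y, -10·x·y - x - 4·y]].
At the point, J = [[6.510008, -12.0000], [5.2500, -54.0000]] (det J = -288.540405).
Solving J·Δ = −F gives Δ = (0.1659, -0.2941).
Then the next iterate is (x, y)₁ = (3.1659, 1.2059).
Round to (3.1659, 1.2059) and repeat: F = (-0.644095, -0.676557), J = [[5.429913, -8.201977], [10.518526, -46.167088]].
Δ = (0.1471, 0.0189), so (x, y)₂ = (3.3130, 1.2248).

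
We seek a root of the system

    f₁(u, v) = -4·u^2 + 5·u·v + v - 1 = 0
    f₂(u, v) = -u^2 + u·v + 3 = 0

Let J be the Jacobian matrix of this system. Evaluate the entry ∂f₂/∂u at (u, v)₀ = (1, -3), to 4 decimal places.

∂f₂/∂u = -2·u + v.
At (1, -3) this is -5.0000.

-5.0000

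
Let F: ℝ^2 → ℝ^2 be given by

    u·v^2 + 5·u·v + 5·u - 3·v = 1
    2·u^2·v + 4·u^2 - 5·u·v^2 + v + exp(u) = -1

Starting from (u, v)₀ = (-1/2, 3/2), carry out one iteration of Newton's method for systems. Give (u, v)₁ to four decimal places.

At (-1/2, 3/2): F = (-12.8750, 10.481531).
Jacobian J = [[v^2 + 5·v + 5, 2·u·v + 5·u - 3], [4·u·v + 8·u - 5·v^2 + exp(u), 2·u^2 - 10·u·v + 1]].
At the point, J = [[14.7500, -7.0000], [-17.643469, 9.0000]] (det J = 9.245715).
Solving J·Δ = −F gives Δ = (4.5972, 7.8476).
Then the next iterate is (u, v)₁ = (4.0972, 9.3476).

(4.0972, 9.3476)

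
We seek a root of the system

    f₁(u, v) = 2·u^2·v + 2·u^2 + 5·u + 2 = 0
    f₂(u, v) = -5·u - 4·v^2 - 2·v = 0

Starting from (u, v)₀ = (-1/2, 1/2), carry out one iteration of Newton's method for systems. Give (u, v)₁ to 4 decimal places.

(-0.6842, 0.7368)

At (-1/2, 1/2): F = (0.2500, 0.5000).
Jacobian J = [[4·u·v + 4·u + 5, 2·u^2], [-5, -8·v - 2]].
At the point, J = [[2.0000, 0.5000], [-5.0000, -6.0000]] (det J = -9.5000).
Solving J·Δ = −F gives Δ = (-0.1842, 0.2368).
Then the next iterate is (u, v)₁ = (-0.6842, 0.7368).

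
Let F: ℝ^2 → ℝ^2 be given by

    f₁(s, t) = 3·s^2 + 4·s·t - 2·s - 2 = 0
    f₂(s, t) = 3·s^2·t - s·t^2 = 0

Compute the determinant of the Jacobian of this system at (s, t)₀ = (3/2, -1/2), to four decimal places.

J = [[6·s + 4·t - 2, 4·s], [6·s·t - t^2, 3·s^2 - 2·s·t]].
At the point, J = [[5.0000, 6.0000], [-4.7500, 8.2500]].
det J = 69.7500.

69.7500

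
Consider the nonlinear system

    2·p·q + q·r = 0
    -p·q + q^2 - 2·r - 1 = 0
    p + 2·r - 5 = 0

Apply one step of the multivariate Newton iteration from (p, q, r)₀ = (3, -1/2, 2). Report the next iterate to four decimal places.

(5.6667, 0.1875, -0.3333)

At (3, -1/2, 2): F = (-4.0000, -3.2500, 2.0000).
Jacobian J = [[2·q, 2·p + r, q], [-q, -p + 2·q, -2], [1, 0, 2]].
At the point, J = [[-1.0000, 8.0000, -0.5000], [0.5000, -4.0000, -2.0000], [1.0000, 0.0000, 2.0000]] (det J = -18.0000).
Solving J·Δ = −F gives Δ = (2.6667, 0.6875, -2.3333).
Then the next iterate is (p, q, r)₁ = (5.6667, 0.1875, -0.3333).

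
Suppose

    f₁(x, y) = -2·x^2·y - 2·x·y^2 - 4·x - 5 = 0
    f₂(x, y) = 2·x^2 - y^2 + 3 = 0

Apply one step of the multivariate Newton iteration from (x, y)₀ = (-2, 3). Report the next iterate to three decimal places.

At (-2, 3): F = (15.000, 2.000).
Jacobian J = [[-4·x·y - 2·y^2 - 4, -2·x^2 - 4·x·y], [4·x, -2·y]].
At the point, J = [[2.000, 16.000], [-8.000, -6.000]] (det J = 116.000).
Solving J·Δ = −F gives Δ = (1.052, -1.069).
Then the next iterate is (x, y)₁ = (-0.948, 1.931).

(-0.948, 1.931)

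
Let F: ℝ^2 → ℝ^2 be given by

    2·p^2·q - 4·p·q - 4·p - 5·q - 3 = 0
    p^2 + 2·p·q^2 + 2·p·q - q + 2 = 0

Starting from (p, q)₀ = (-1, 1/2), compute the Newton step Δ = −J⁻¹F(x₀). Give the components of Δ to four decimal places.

(0.2099, 0.1790)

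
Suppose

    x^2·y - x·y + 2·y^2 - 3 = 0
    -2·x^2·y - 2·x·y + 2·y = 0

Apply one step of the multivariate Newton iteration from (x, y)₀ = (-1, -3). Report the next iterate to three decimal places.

(-2.000, -3.000)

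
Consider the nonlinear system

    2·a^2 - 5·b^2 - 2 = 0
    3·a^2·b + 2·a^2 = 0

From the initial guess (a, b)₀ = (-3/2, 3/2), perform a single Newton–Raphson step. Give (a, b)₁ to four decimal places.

At (-3/2, 3/2): F = (-8.7500, 14.6250).
Jacobian J = [[4·a, -10·b], [6·a·b + 4·a, 3·a^2]].
At the point, J = [[-6.0000, -15.0000], [-19.5000, 6.7500]] (det J = -333.0000).
Solving J·Δ = −F gives Δ = (0.4814, -0.7759).
Then the next iterate is (a, b)₁ = (-1.0186, 0.7241).

(-1.0186, 0.7241)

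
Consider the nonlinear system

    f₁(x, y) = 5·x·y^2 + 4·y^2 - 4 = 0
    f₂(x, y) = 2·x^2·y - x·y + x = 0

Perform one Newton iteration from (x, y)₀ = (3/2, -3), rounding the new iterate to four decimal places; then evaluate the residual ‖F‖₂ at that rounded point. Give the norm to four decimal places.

At (3/2, -3): F = (99.5000, -7.5000).
Jacobian J = [[5·y^2, 10·x·y + 8·y], [4·x·y - y + 1, 2·x^2 - x]].
At the point, J = [[45.0000, -69.0000], [-14.0000, 3.0000]] (det J = -831.0000).
Solving J·Δ = −F gives Δ = (-0.2635, 1.2702).
Then the next iterate is (x, y)₁ = (1.2365, -1.7298).
Re-evaluating at (1.2365, -1.7298): F = (26.468158, -1.914096), so ‖F‖₂ = 26.5373.

26.5373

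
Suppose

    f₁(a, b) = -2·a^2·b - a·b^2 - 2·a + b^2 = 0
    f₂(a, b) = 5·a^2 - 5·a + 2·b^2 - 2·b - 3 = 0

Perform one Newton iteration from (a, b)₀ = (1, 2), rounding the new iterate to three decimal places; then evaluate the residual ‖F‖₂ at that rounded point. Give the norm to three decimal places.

1.155

At (1, 2): F = (-6.000, 1.000).
Jacobian J = [[-4·a·b - b^2 - 2, -2·a^2 - 2·a·b + 2·b], [10·a - 5, 4·b - 2]].
At the point, J = [[-14.000, -2.000], [5.000, 6.000]] (det J = -74.000).
Solving J·Δ = −F gives Δ = (-0.459, 0.216).
Then the next iterate is (a, b)₁ = (0.541, 2.216).
Re-evaluating at (0.541, 2.216): F = (-0.12517, 1.14772), so ‖F‖₂ = 1.155.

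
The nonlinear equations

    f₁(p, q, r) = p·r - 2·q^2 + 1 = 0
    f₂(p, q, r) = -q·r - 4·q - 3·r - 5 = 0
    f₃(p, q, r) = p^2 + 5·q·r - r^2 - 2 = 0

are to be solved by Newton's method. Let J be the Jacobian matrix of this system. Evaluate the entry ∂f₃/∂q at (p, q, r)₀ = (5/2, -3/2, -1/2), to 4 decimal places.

∂f₃/∂q = 5·r.
At (5/2, -3/2, -1/2) this is -2.5000.

-2.5000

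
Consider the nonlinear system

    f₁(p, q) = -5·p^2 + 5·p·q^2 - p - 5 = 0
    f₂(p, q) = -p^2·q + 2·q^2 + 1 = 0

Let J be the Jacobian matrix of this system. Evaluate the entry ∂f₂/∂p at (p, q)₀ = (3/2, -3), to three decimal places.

9.000

∂f₂/∂p = -2·p·q.
At (3/2, -3) this is 9.000.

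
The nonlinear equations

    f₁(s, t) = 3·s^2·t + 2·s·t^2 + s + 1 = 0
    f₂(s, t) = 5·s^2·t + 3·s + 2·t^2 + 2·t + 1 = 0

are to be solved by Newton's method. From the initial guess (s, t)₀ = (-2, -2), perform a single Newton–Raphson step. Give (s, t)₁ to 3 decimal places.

At (-2, -2): F = (-41.000, -41.000).
Jacobian J = [[6·s·t + 2·t^2 + 1, 3·s^2 + 4·s·t], [10·s·t + 3, 5·s^2 + 4·t + 2]].
At the point, J = [[33.000, 28.000], [43.000, 14.000]] (det J = -742.000).
Solving J·Δ = −F gives Δ = (0.774, 0.553).
Then the next iterate is (s, t)₁ = (-1.226, -1.447).

(-1.226, -1.447)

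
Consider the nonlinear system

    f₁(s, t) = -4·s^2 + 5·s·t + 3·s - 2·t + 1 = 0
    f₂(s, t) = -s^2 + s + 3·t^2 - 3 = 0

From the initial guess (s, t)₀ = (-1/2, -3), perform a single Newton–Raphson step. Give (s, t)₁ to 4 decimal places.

(0.2279, -1.6275)

At (-1/2, -3): F = (12.0000, 23.2500).
Jacobian J = [[-8·s + 5·t + 3, 5·s - 2], [-2·s + 1, 6·t]].
At the point, J = [[-8.0000, -4.5000], [2.0000, -18.0000]] (det J = 153.0000).
Solving J·Δ = −F gives Δ = (0.7279, 1.3725).
Then the next iterate is (s, t)₁ = (0.2279, -1.6275).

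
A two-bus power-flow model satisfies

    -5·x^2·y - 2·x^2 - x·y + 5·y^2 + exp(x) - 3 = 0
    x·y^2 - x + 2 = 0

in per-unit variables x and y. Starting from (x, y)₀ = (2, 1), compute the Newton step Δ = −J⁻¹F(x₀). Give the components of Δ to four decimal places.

(-0.6761, -0.5000)

At (2, 1): F = (-20.610944, 2.0000).
Jacobian J = [[-10·x·y - 4·x - y + exp(x), -5·x^2 - x + 10·y], [y^2 - 1, 2·x·y]].
At the point, J = [[-21.610944, -12.0000], [0.0000, 4.0000]] (det J = -86.443776).
Solving J·Δ = −F gives Δ = (-0.6761, -0.5000).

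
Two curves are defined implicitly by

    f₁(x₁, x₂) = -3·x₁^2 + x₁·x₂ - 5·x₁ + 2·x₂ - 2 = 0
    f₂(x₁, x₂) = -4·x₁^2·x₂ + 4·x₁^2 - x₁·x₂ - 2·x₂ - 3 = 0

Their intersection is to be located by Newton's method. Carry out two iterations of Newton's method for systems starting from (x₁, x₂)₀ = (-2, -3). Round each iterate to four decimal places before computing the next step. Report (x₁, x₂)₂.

At (-2, -3): F = (-4.0000, 61.0000).
Jacobian J = [[-6·x₁ + x₂ - 5, x₁ + 2], [-8·x₁·x₂ + 8·x₁ - x₂, -4·x₁^2 - x₁ - 2]].
At the point, J = [[4.0000, 0.0000], [-61.0000, -16.0000]] (det J = -64.0000).
Solving J·Δ = −F gives Δ = (1.0000, 0.0000).
Then the next iterate is (x₁, x₂)₁ = (-1.0000, -3.0000).
Round to (-1.0000, -3.0000) and repeat: F = (-3.0000, 16.0000), J = [[-2.0000, 1.0000], [-29.0000, -5.0000]].
Δ = (0.0256, 3.0513), so (x₁, x₂)₂ = (-0.9744, 0.0513).

(-0.9744, 0.0513)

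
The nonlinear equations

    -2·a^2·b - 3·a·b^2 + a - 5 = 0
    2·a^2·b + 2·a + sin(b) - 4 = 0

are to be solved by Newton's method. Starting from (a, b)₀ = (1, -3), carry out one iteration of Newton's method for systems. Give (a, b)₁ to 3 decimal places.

At (1, -3): F = (-25.000, -8.14112).
Jacobian J = [[-4·a·b - 3·b^2 + 1, -2·a^2 - 6·a·b], [4·a·b + 2, 2·a^2 + cos(b)]].
At the point, J = [[-14.000, 16.000], [-10.000, 1.01001]] (det J = 145.85989).
Solving J·Δ = −F gives Δ = (-0.720, 0.933).
Then the next iterate is (a, b)₁ = (0.280, -2.067).

(0.280, -2.067)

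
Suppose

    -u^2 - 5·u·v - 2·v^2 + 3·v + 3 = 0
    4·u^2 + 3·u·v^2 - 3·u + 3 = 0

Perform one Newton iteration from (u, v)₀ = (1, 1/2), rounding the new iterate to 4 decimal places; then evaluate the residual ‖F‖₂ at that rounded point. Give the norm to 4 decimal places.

22.7745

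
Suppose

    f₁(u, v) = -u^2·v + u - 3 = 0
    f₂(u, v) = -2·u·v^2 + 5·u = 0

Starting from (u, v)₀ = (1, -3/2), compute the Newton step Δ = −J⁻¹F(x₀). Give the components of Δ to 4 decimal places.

At (1, -3/2): F = (-0.5000, 0.5000).
Jacobian J = [[-2·u·v + 1, -u^2], [-2·v^2 + 5, -4·u·v]].
At the point, J = [[4.0000, -1.0000], [0.5000, 6.0000]] (det J = 24.5000).
Solving J·Δ = −F gives Δ = (0.1020, -0.0918).

(0.1020, -0.0918)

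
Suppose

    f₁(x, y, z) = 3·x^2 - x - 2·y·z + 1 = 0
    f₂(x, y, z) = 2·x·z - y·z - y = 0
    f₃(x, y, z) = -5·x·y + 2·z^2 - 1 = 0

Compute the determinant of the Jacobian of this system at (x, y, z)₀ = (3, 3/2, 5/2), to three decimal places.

J = [[6·x - 1, -2·z, -2·y], [2·z, -z - 1, 2·x - y], [-5·y, -5·x, 4·z]].
At the point, J = [[17.000, -5.000, -3.000], [5.000, -3.500, 4.500], [-7.500, -15.000, 10.000]].
det J = 1275.000.

1275.000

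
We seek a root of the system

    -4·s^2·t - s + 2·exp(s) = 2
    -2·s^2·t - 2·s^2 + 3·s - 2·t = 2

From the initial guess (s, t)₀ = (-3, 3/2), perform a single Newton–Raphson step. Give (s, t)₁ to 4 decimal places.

(-0.8066, 2.1690)

At (-3, 3/2): F = (-52.900426, -59.0000).
Jacobian J = [[-8·s·t + 2·exp(s) - 1, -4·s^2], [-4·s·t - 4·s + 3, -2·s^2 - 2]].
At the point, J = [[35.099574, -36.0000], [33.0000, -20.0000]] (det J = 486.008517).
Solving J·Δ = −F gives Δ = (2.1934, 0.6690).
Then the next iterate is (s, t)₁ = (-0.8066, 2.1690).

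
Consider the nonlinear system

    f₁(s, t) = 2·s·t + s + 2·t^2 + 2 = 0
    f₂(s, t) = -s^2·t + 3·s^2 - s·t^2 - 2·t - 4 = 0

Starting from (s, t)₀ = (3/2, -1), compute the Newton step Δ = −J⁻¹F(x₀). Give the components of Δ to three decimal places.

At (3/2, -1): F = (2.500, 5.500).
Jacobian J = [[2·t + 1, 2·s + 4·t], [-2·s·t + 6·s - t^2, -s^2 - 2·s·t - 2]].
At the point, J = [[-1.000, -1.000], [11.000, -1.250]] (det J = 12.250).
Solving J·Δ = −F gives Δ = (-0.194, 2.694).

(-0.194, 2.694)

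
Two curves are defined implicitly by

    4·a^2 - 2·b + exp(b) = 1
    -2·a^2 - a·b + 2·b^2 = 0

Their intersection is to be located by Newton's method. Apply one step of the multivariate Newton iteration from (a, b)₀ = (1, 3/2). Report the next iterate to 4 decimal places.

(0.6286, 0.8914)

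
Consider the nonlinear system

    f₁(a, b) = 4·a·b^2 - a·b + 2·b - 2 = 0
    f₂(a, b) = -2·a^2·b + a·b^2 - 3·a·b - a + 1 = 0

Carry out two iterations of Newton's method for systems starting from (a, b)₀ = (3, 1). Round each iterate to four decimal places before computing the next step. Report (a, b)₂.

At (3, 1): F = (9.0000, -26.0000).
Jacobian J = [[4·b^2 - b, 8·a·b - a + 2], [-4·a·b + b^2 - 3·b - 1, -2·a^2 + 2·a·b - 3·a]].
At the point, J = [[3.0000, 23.0000], [-15.0000, -21.0000]] (det J = 282.0000).
Solving J·Δ = −F gives Δ = (-1.4504, -0.2021).
Then the next iterate is (a, b)₁ = (1.5496, 0.7979).
Round to (1.5496, 0.7979) and repeat: F = (2.305551, -7.104264), J = [[1.748678, 10.341807], [-7.702759, -6.978469]].
Δ = (-0.8506, -0.0791), so (a, b)₂ = (0.6990, 0.7188).

(0.6990, 0.7188)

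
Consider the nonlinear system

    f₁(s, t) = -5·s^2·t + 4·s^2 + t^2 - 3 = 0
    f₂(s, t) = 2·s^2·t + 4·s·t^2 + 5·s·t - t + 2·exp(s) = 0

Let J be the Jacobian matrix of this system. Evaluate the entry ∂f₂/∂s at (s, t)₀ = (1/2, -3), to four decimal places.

∂f₂/∂s = 4·s·t + 4·t^2 + 5·t + 2·exp(s).
At (1/2, -3) this is 18.2974.

18.2974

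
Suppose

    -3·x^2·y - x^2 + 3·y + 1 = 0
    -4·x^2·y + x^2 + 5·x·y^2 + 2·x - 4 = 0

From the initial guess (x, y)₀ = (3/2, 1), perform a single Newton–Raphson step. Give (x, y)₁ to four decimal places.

(1.1108, 0.9119)

At (3/2, 1): F = (-5.0000, -0.2500).
Jacobian J = [[-6·x·y - 2·x, -3·x^2 + 3], [-8·x·y + 2·x + 5·y^2 + 2, -4·x^2 + 10·x·y]].
At the point, J = [[-12.0000, -3.7500], [-2.0000, 6.0000]] (det J = -79.5000).
Solving J·Δ = −F gives Δ = (-0.3892, -0.0881).
Then the next iterate is (x, y)₁ = (1.1108, 0.9119).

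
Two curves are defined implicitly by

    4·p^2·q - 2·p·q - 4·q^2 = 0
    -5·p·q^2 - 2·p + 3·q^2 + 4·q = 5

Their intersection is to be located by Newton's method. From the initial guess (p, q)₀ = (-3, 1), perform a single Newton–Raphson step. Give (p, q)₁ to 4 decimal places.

At (-3, 1): F = (38.0000, 23.0000).
Jacobian J = [[8·p·q - 2·q, 4·p^2 - 2·p - 8·q], [-5·q^2 - 2, -10·p·q + 6·q + 4]].
At the point, J = [[-26.0000, 34.0000], [-7.0000, 40.0000]] (det J = -802.0000).
Solving J·Δ = −F gives Δ = (0.9202, -0.4140).
Then the next iterate is (p, q)₁ = (-2.0798, 0.5860).

(-2.0798, 0.5860)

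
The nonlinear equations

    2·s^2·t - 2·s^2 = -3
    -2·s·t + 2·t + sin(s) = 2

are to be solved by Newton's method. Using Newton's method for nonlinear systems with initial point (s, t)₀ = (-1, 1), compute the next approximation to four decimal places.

(-4.3168, -0.5000)

At (-1, 1): F = (3.0000, 1.158529).
Jacobian J = [[4·s·t - 4·s, 2·s^2], [-2·t + cos(s), -2·s + 2]].
At the point, J = [[0.0000, 2.0000], [-1.459698, 4.0000]] (det J = 2.919395).
Solving J·Δ = −F gives Δ = (-3.3168, -1.5000).
Then the next iterate is (s, t)₁ = (-4.3168, -0.5000).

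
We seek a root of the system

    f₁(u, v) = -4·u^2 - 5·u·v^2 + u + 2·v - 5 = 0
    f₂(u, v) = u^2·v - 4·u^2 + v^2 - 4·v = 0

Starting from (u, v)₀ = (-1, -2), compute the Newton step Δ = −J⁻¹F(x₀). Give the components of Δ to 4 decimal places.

At (-1, -2): F = (6.0000, 6.0000).
Jacobian J = [[-8·u - 5·v^2 + 1, -10·u·v + 2], [2·u·v - 8·u, u^2 + 2·v - 4]].
At the point, J = [[-11.0000, -18.0000], [12.0000, -7.0000]] (det J = 293.0000).
Solving J·Δ = −F gives Δ = (-0.2253, 0.4710).

(-0.2253, 0.4710)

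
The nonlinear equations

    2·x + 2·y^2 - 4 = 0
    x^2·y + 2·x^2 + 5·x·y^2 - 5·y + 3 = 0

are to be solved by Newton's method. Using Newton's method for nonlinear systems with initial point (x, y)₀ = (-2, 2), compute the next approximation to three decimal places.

At (-2, 2): F = (0.000, -31.000).
Jacobian J = [[2, 4·y], [2·x·y + 4·x + 5·y^2, x^2 + 10·x·y - 5]].
At the point, J = [[2.000, 8.000], [4.000, -41.000]] (det J = -114.000).
Solving J·Δ = −F gives Δ = (2.175, -0.544).
Then the next iterate is (x, y)₁ = (0.175, 1.456).

(0.175, 1.456)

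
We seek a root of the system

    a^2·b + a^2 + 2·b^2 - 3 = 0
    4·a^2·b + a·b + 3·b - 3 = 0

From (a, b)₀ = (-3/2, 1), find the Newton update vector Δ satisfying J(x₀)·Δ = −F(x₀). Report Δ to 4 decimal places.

(1.7609, 1.1304)

At (-3/2, 1): F = (3.5000, 7.5000).
Jacobian J = [[2·a·b + 2·a, a^2 + 4·b], [8·a·b + b, 4·a^2 + a + 3]].
At the point, J = [[-6.0000, 6.2500], [-11.0000, 10.5000]] (det J = 5.7500).
Solving J·Δ = −F gives Δ = (1.7609, 1.1304).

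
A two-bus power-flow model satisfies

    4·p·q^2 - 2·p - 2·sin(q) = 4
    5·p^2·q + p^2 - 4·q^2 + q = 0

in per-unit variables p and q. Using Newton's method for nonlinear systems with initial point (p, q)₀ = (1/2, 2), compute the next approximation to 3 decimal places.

(0.787, 1.411)

At (1/2, 2): F = (1.18141, -11.250).
Jacobian J = [[4·q^2 - 2, 8·p·q - 2·cos(q)], [10·p·q + 2·p, 5·p^2 - 8·q + 1]].
At the point, J = [[14.000, 8.83229], [11.000, -13.750]] (det J = -289.65523).
Solving J·Δ = −F gives Δ = (0.287, -0.589).
Then the next iterate is (p, q)₁ = (0.787, 1.411).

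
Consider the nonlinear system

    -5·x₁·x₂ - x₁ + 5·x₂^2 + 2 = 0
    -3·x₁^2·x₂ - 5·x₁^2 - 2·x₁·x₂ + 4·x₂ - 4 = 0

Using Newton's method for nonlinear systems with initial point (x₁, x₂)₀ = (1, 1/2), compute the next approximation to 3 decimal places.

At (1, 1/2): F = (-0.250, -9.500).
Jacobian J = [[-5·x₂ - 1, -5·x₁ + 10·x₂], [-6·x₁·x₂ - 10·x₁ - 2·x₂, -3·x₁^2 - 2·x₁ + 4]].
At the point, J = [[-3.500, 0.000], [-14.000, -1.000]] (det J = 3.500).
Solving J·Δ = −F gives Δ = (-0.071, -8.500).
Then the next iterate is (x₁, x₂)₁ = (0.929, -8.000).

(0.929, -8.000)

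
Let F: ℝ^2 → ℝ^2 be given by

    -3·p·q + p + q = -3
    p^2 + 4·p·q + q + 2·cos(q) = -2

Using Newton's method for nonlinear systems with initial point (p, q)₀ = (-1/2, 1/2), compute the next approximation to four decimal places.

(-11.0938, -3.1188)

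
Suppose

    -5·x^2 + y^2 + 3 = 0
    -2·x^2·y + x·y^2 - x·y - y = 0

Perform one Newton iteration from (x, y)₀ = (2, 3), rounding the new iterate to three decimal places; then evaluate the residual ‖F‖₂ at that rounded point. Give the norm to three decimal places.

3.916

At (2, 3): F = (-8.000, -15.000).
Jacobian J = [[-10·x, 2·y], [-4·x·y + y^2 - y, -2·x^2 + 2·x·y - x - 1]].
At the point, J = [[-20.000, 6.000], [-18.000, 1.000]] (det J = 88.000).
Solving J·Δ = −F gives Δ = (-0.932, -1.773).
Then the next iterate is (x, y)₁ = (1.068, 1.227).
Re-evaluating at (1.068, 1.227): F = (-1.19759, -3.72862), so ‖F‖₂ = 3.916.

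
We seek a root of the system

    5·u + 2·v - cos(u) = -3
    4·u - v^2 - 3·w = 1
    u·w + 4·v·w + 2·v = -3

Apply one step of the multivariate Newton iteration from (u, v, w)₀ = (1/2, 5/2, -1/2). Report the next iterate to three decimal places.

(-0.701, 0.980, -0.819)

At (1/2, 5/2, -1/2): F = (9.62242, -3.750, 2.750).
Jacobian J = [[sin(u) + 5, 2, 0], [4, -2·v, -3], [w, 4·w + 2, u + 4·v]].
At the point, J = [[5.47943, 2.000, 0.000], [4.000, -5.000, -3.000], [-0.500, 0.000, 10.500]] (det J = -368.66984).
Solving J·Δ = −F gives Δ = (-1.201, -1.520, -0.319).
Then the next iterate is (u, v, w)₁ = (-0.701, 0.980, -0.819).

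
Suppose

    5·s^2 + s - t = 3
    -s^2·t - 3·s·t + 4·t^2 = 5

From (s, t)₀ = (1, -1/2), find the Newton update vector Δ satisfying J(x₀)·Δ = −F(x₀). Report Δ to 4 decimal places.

(-0.3509, -0.3596)

At (1, -1/2): F = (3.5000, -2.0000).
Jacobian J = [[10·s + 1, -1], [-2·s·t - 3·t, -s^2 - 3·s + 8·t]].
At the point, J = [[11.0000, -1.0000], [2.5000, -8.0000]] (det J = -85.5000).
Solving J·Δ = −F gives Δ = (-0.3509, -0.3596).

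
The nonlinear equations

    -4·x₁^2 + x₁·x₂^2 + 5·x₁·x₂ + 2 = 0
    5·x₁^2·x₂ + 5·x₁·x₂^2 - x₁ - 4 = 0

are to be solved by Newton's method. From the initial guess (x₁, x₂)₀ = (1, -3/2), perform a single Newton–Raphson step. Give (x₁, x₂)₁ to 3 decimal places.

(0.472, -1.374)

At (1, -3/2): F = (-7.250, -1.250).
Jacobian J = [[-8·x₁ + x₂^2 + 5·x₂, 2·x₁·x₂ + 5·x₁], [10·x₁·x₂ + 5·x₂^2 - 1, 5·x₁^2 + 10·x₁·x₂]].
At the point, J = [[-13.250, 2.000], [-4.750, -10.000]] (det J = 142.000).
Solving J·Δ = −F gives Δ = (-0.528, 0.126).
Then the next iterate is (x₁, x₂)₁ = (0.472, -1.374).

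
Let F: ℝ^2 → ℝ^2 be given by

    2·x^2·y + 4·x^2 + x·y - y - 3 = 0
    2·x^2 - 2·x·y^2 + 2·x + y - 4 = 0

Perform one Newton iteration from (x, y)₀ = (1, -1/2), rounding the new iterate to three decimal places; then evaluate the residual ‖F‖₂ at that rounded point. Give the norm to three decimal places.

At (1, -1/2): F = (0.000, -1.000).
Jacobian J = [[4·x·y + 8·x + y, 2·x^2 + x - 1], [4·x - 2·y^2 + 2, -4·x·y + 1]].
At the point, J = [[5.500, 2.000], [5.500, 3.000]] (det J = 5.500).
Solving J·Δ = −F gives Δ = (-0.364, 1.000).
Then the next iterate is (x, y)₁ = (0.636, 0.500).
Re-evaluating at (0.636, 0.500): F = (-1.15952, -1.73701), so ‖F‖₂ = 2.088.

2.088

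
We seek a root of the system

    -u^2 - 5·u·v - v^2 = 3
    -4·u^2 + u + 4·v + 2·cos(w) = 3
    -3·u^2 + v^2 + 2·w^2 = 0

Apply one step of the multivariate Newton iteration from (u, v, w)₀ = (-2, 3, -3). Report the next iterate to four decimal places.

(-1.1238, 1.9096, -1.4190)

At (-2, 3, -3): F = (14.0000, -10.979985, 15.0000).
Jacobian J = [[-2·u - 5·v, -5·u - 2·v, 0], [-8·u + 1, 4, -2·sin(w)], [-6·u, 2·v, 4·w]].
At the point, J = [[-11.0000, 4.0000, 0.0000], [17.0000, 4.0000, 0.282240], [12.0000, 6.0000, -12.0000]] (det J = 1376.175362).
Solving J·Δ = −F gives Δ = (0.8762, -1.0904, 1.5810).
Then the next iterate is (u, v, w)₁ = (-1.1238, 1.9096, -1.4190).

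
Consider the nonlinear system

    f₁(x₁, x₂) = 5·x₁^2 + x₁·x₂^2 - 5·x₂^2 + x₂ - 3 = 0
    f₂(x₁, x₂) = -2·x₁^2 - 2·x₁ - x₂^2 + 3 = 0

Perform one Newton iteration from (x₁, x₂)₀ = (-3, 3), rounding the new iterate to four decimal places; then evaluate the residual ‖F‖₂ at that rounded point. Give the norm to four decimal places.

At (-3, 3): F = (-27.0000, -18.0000).
Jacobian J = [[10·x₁ + x₂^2, 2·x₁·x₂ - 10·x₂ + 1], [-4·x₁ - 2, -2·x₂]].
At the point, J = [[-21.0000, -47.0000], [10.0000, -6.0000]] (det J = 596.0000).
Solving J·Δ = −F gives Δ = (1.1477, -1.0872).
Then the next iterate is (x₁, x₂)₁ = (-1.8523, 1.9128).
Re-evaluating at (-1.8523, 1.9128): F = (-9.003345, -3.816234), so ‖F‖₂ = 9.7787.

9.7787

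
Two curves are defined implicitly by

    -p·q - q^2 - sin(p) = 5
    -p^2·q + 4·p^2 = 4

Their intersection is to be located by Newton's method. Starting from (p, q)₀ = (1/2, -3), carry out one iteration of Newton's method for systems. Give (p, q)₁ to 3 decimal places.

(0.900, -0.795)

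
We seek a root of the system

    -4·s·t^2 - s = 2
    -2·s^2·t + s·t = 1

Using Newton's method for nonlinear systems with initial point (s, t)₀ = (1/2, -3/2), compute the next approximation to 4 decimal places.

At (1/2, -3/2): F = (-7.0000, -1.0000).
Jacobian J = [[-4·t^2 - 1, -8·s·t], [-4·s·t + t, -2·s^2 + s]].
At the point, J = [[-10.0000, 6.0000], [1.5000, 0.0000]] (det J = -9.0000).
Solving J·Δ = −F gives Δ = (0.6667, 2.2778).
Then the next iterate is (s, t)₁ = (1.1667, 0.7778).

(1.1667, 0.7778)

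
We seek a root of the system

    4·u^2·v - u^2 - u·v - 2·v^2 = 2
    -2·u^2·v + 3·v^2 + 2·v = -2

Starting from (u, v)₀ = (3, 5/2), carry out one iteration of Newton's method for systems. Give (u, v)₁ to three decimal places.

(2.399, 1.281)

At (3, 5/2): F = (59.000, -19.250).
Jacobian J = [[8·u·v - 2·u - v, 4·u^2 - u - 4·v], [-4·u·v, -2·u^2 + 6·v + 2]].
At the point, J = [[51.500, 23.000], [-30.000, -1.000]] (det J = 638.500).
Solving J·Δ = −F gives Δ = (-0.601, -1.219).
Then the next iterate is (u, v)₁ = (2.399, 1.281).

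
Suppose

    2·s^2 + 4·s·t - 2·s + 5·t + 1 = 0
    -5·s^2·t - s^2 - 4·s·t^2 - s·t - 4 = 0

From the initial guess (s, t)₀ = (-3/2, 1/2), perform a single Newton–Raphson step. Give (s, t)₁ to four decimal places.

(-0.2421, 0.9524)

At (-3/2, 1/2): F = (8.0000, -9.6250).
Jacobian J = [[4·s + 4·t - 2, 4·s + 5], [-10·s·t - 2·s - 4·t^2 - t, -5·s^2 - 8·s·t - s]].
At the point, J = [[-6.0000, -1.0000], [9.0000, -3.7500]] (det J = 31.5000).
Solving J·Δ = −F gives Δ = (1.2579, 0.4524).
Then the next iterate is (s, t)₁ = (-0.2421, 0.9524).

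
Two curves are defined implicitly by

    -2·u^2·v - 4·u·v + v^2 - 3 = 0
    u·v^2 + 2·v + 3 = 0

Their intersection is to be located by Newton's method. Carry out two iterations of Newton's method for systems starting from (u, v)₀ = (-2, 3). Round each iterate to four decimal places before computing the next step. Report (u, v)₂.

(-2.0355, 1.8235)

At (-2, 3): F = (6.0000, -9.0000).
Jacobian J = [[-4·u·v - 4·v, -2·u^2 - 4·u + 2·v], [v^2, 2·u·v + 2]].
At the point, J = [[12.0000, 6.0000], [9.0000, -10.0000]] (det J = -174.0000).
Solving J·Δ = −F gives Δ = (-0.0345, -0.9310).
Then the next iterate is (u, v)₁ = (-2.0345, 2.0690).
Round to (-2.0345, 2.0690) and repeat: F = (0.990314, -1.571208), J = [[8.561522, 3.997620], [4.280761, -6.418761]].
Δ = (-0.0010, -0.2455), so (u, v)₂ = (-2.0355, 1.8235).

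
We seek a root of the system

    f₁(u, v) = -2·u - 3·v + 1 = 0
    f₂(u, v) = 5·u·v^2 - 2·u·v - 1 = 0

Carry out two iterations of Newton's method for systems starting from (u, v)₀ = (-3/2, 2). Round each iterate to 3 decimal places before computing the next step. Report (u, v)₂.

(-0.758, 0.839)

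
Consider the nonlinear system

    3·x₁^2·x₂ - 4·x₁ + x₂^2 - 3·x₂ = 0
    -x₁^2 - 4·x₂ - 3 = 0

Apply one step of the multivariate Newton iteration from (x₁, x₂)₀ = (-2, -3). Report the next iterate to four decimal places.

At (-2, -3): F = (-10.0000, 5.0000).
Jacobian J = [[6·x₁·x₂ - 4, 3·x₁^2 + 2·x₂ - 3], [-2·x₁, -4]].
At the point, J = [[32.0000, 3.0000], [4.0000, -4.0000]] (det J = -140.0000).
Solving J·Δ = −F gives Δ = (0.1786, 1.4286).
Then the next iterate is (x₁, x₂)₁ = (-1.8214, -1.5714).

(-1.8214, -1.5714)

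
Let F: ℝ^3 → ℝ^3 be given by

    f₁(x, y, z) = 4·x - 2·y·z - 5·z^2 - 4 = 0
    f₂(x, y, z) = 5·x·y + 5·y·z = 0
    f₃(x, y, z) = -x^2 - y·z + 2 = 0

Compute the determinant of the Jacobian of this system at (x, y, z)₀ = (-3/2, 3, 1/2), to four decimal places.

-82.5000

J = [[4, -2·z, -2·y - 10·z], [5·y, 5·x + 5·z, 5·y], [-2·x, -z, -y]].
At the point, J = [[4.0000, -1.0000, -11.0000], [15.0000, -5.0000, 15.0000], [3.0000, -0.5000, -3.0000]].
det J = -82.5000.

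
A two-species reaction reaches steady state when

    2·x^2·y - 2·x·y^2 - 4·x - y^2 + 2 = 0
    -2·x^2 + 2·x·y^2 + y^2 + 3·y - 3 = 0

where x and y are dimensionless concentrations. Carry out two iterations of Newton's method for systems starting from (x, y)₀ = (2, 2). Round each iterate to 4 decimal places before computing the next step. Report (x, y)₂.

(2.9391, 1.5243)

At (2, 2): F = (-10.0000, 15.0000).
Jacobian J = [[4·x·y - 2·y^2 - 4, 2·x^2 - 4·x·y - 2·y], [-4·x + 2·y^2, 4·x·y + 2·y + 3]].
At the point, J = [[4.0000, -12.0000], [0.0000, 23.0000]] (det J = 92.0000).
Solving J·Δ = −F gives Δ = (0.5435, -0.6522).
Then the next iterate is (x, y)₁ = (2.5435, 1.3478).
Round to (2.5435, 1.3478) and repeat: F = (-1.792536, -0.837954), J = [[6.079388, -3.469333], [-6.540870, 19.408117]].
Δ = (0.3956, 0.1765), so (x, y)₂ = (2.9391, 1.5243).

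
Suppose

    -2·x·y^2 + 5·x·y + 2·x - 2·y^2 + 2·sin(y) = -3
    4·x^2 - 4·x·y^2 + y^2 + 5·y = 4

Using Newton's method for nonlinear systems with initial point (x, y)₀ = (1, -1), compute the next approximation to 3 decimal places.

At (1, -1): F = (-5.68294, -8.000).
Jacobian J = [[-2·y^2 + 5·y + 2, -4·x·y + 5·x - 4·y + 2·cos(y)], [8·x - 4·y^2, -8·x·y + 2·y + 5]].
At the point, J = [[-5.000, 14.08060], [4.000, 11.000]] (det J = -111.32242).
Solving J·Δ = −F gives Δ = (0.450, 0.564).
Then the next iterate is (x, y)₁ = (1.450, -0.436).

(1.450, -0.436)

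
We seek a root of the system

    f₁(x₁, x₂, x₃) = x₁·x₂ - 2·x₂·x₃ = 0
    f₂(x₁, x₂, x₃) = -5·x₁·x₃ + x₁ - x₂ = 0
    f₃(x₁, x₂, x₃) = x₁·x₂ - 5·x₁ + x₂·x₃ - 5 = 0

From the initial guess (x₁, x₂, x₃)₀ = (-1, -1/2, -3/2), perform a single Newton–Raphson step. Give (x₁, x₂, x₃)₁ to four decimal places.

(-0.8401, -0.6129, -0.1944)

At (-1, -1/2, -3/2): F = (-1.0000, -8.0000, 1.2500).
Jacobian J = [[x₂, x₁ - 2·x₃, -2·x₂], [-5·x₃ + 1, -1, -5·x₁], [x₂ - 5, x₁ + x₃, x₂]].
At the point, J = [[-0.5000, 2.0000, 1.0000], [8.5000, -1.0000, 5.0000], [-5.5000, -2.5000, -0.5000]] (det J = -79.7500).
Solving J·Δ = −F gives Δ = (0.1599, -0.1129, 1.3056).
Then the next iterate is (x₁, x₂, x₃)₁ = (-0.8401, -0.6129, -0.1944).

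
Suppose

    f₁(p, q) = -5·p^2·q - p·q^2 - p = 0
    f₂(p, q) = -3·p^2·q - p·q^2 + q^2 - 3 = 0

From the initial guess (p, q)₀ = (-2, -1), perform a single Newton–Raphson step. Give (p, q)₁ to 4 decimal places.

(-0.2857, -1.5714)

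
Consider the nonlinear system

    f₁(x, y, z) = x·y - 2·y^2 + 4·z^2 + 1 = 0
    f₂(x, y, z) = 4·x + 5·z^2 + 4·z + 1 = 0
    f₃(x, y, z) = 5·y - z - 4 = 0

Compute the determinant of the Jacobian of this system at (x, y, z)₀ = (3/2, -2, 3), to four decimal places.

858.0000

J = [[y, x - 4·y, 8·z], [4, 0, 10·z + 4], [0, 5, -1]].
At the point, J = [[-2.0000, 9.5000, 24.0000], [4.0000, 0.0000, 34.0000], [0.0000, 5.0000, -1.0000]].
det J = 858.0000.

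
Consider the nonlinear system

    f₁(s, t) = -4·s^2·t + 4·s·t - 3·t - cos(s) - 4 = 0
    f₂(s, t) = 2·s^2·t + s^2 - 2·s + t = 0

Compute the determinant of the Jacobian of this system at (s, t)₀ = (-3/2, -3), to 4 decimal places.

J = [[-8·s·t + 4·t + sin(s), -4·s^2 + 4·s - 3], [4·s·t + 2·s - 2, 2·s^2 + 1]].
At the point, J = [[-48.997495, -18.0000], [13.0000, 5.5000]].
det J = -35.4862.

-35.4862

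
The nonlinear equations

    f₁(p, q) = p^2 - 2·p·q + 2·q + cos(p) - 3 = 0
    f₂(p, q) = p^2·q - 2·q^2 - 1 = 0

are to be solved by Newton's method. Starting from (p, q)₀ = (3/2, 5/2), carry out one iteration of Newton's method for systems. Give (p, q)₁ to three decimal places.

At (3/2, 5/2): F = (-3.17926, -7.875).
Jacobian J = [[2·p - 2·q - sin(p), -2·p + 2], [2·p·q, p^2 - 4·q]].
At the point, J = [[-2.99749, -1.000], [7.500, -7.750]] (det J = 30.73059).
Solving J·Δ = −F gives Δ = (-0.546, -1.544).
Then the next iterate is (p, q)₁ = (0.954, 0.956).

(0.954, 0.956)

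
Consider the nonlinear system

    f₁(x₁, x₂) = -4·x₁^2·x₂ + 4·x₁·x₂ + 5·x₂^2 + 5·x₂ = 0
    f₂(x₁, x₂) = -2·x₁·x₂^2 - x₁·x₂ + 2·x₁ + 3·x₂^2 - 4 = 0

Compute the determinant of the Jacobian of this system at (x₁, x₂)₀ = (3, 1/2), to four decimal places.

J = [[-8·x₁·x₂ + 4·x₂, -4·x₁^2 + 4·x₁ + 10·x₂ + 5], [-2·x₂^2 - x₂ + 2, -4·x₁·x₂ - x₁ + 6·x₂]].
At the point, J = [[-10.0000, -14.0000], [1.0000, -6.0000]].
det J = 74.0000.

74.0000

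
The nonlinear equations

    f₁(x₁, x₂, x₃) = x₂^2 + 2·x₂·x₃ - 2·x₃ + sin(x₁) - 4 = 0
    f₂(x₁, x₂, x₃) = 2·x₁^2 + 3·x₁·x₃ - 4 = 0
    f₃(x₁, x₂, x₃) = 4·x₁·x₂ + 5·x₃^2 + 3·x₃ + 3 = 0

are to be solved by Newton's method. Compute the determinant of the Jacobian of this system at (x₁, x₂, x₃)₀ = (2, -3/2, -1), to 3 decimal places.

-175.025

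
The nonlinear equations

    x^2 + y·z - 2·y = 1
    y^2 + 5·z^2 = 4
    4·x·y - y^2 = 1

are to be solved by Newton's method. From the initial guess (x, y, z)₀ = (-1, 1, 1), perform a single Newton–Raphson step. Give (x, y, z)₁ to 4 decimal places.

At (-1, 1, 1): F = (-1.0000, 2.0000, -6.0000).
Jacobian J = [[2·x, z - 2, y], [0, 2·y, 10·z], [4·y, 4·x - 2·y, 0]].
At the point, J = [[-2.0000, -1.0000, 1.0000], [0.0000, 2.0000, 10.0000], [4.0000, -6.0000, 0.0000]] (det J = -168.0000).
Solving J·Δ = −F gives Δ = (0.0000, -1.0000, 0.0000).
Then the next iterate is (x, y, z)₁ = (-1.0000, 0.0000, 1.0000).

(-1.0000, 0.0000, 1.0000)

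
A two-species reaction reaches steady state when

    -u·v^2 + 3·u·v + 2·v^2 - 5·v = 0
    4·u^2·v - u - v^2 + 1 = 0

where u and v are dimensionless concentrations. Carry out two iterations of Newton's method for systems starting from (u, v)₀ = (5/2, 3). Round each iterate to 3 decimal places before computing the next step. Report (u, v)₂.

At (5/2, 3): F = (3.000, 64.500).
Jacobian J = [[-v^2 + 3·v, -2·u·v + 3·u + 4·v - 5], [8·u·v - 1, 4·u^2 - 2·v]].
At the point, J = [[0.000, -0.500], [59.000, 19.000]] (det J = 29.500).
Solving J·Δ = −F gives Δ = (-3.025, 6.000).
Then the next iterate is (u, v)₁ = (-0.525, 9.000).
Round to (-0.525, 9.000) and repeat: F = (145.350, -69.55250), J = [[-54.000, 38.875], [-38.800, -16.89750]].
Δ = (-0.102, -3.881), so (u, v)₂ = (-0.627, 5.119).

(-0.627, 5.119)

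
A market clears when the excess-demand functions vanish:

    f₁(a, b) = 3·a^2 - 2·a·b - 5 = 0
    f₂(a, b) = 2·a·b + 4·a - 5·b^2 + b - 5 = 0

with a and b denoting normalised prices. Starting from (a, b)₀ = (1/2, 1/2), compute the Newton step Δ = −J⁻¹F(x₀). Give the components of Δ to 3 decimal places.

(11.000, 17.250)

At (1/2, 1/2): F = (-4.750, -3.250).
Jacobian J = [[6·a - 2·b, -2·a], [2·b + 4, 2·a - 10·b + 1]].
At the point, J = [[2.000, -1.000], [5.000, -3.000]] (det J = -1.000).
Solving J·Δ = −F gives Δ = (11.000, 17.250).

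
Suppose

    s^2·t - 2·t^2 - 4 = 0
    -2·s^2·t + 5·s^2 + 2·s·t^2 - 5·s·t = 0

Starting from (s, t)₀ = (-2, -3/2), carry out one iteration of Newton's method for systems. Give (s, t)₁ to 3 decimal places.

(-1.004, -0.648)

At (-2, -3/2): F = (-14.500, 8.000).
Jacobian J = [[2·s·t, s^2 - 4·t], [-4·s·t + 10·s + 2·t^2 - 5·t, -2·s^2 + 4·s·t - 5·s]].
At the point, J = [[6.000, 10.000], [-20.000, 14.000]] (det J = 284.000).
Solving J·Δ = −F gives Δ = (0.996, 0.852).
Then the next iterate is (s, t)₁ = (-1.004, -0.648).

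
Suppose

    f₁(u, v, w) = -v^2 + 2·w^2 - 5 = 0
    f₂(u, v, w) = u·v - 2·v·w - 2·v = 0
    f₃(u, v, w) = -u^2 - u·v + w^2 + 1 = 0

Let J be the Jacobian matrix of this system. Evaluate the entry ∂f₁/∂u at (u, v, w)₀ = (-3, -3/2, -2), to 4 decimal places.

0.0000

∂f₁/∂u = 0.
At (-3, -3/2, -2) this is 0.0000.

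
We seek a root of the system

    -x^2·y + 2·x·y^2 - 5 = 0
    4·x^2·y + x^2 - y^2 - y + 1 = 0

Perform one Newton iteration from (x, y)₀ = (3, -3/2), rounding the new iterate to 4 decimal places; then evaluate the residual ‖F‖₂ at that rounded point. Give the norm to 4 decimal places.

At (3, -3/2): F = (22.0000, -44.7500).
Jacobian J = [[-2·x·y + 2·y^2, -x^2 + 4·x·y], [8·x·y + 2·x, 4·x^2 - 2·y - 1]].
At the point, J = [[13.5000, -27.0000], [-30.0000, 38.0000]] (det J = -297.0000).
Solving J·Δ = −F gives Δ = (-1.2534, 0.1881).
Then the next iterate is (x, y)₁ = (1.7466, -1.3119).
Re-evaluating at (1.7466, -1.3119): F = (5.014180, -12.366959), so ‖F‖₂ = 13.3448.

13.3448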